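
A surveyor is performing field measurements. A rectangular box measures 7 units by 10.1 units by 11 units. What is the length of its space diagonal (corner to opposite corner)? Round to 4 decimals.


Shape: rectangular box (space diagonal)
l = 7 units, w = 10.1 units, h = 11 units
Visualize: the diagonal of the base, then a right triangle with that diagonal and the height.
Formula: d = sqrt(l^2 + w^2 + h^2)
l^2 + w^2 + h^2 = 49 + 102.01 + 121 = 272.01
d = sqrt(272.01)
d = 16.4927
16.4927 units


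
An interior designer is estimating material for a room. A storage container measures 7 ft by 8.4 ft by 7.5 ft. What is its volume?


Shape: rectangular prism
l = 7 ft, w = 8.4 ft, h = 7.5 ft
Formula: V = l * w * h
V = 7 * 8.4 * 7.5
V = 58.8 * 7.5
V = 441
441 ft^3


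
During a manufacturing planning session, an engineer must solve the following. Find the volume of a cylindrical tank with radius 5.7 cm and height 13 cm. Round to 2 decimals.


Shape: cylinder
Radius r = 5.7 cm, Height h = 13 cm
Formula: V = pi * r^2 * h
r^2 = 32.49
V = pi * 32.49 * 13
V = 422.37 * pi
V = 1326.91
1326.91 cm^3


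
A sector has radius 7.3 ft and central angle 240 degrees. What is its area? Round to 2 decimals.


Shape: circular sector
Radius r = 7.3 ft, Angle = 240 degrees
Formula: A = (angle/360) * pi * r^2
r^2 = 53.29
Fraction of circle = 240/360
A = (240/360) * pi * 53.29
A = 35.526667 * pi
A = 111.61
111.61 ft^2


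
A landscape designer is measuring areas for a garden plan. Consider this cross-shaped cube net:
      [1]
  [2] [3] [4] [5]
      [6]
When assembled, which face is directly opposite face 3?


Net: cross layout. Take square 3 as the base (bottom).
Fold the four squares in the horizontal row up around 3: 2 -> left, 4 -> right, 5 wraps to the top.
Fold 1 and 6 up from 3: 1 -> back, 6 -> front.
Opposite pairs are therefore: (1, 6), (2, 4), (3, 5).
Face 3 is opposite face 5.
face 5


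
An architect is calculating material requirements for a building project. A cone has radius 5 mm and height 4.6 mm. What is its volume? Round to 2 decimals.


Shape: cone
Radius r = 5 mm, Height h = 4.6 mm
Formula: V = (1/3) * pi * r^2 * h
r^2 = 25
pi * r^2 * h = pi * 25 * 4.6 = 115 * pi
V = 115 * pi / 3
V = 120.43
120.43 mm^3


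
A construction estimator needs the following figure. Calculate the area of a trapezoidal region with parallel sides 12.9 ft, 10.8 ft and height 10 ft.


Shape: trapezoid
Parallel sides a = 12.9 ft, b = 10.8 ft; Height h = 10 ft
Formula: A = (a + b) * h / 2
a + b = 12.9 + 10.8 = 23.7
A = 23.7 * 10 / 2
A = 237 / 2
A = 118.5
118.5 ft^2


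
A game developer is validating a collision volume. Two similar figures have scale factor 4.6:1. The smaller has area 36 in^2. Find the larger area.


Linear scale factor k = 4.6
Original area = 36 in^2
Rule: under a linear scaling by k, areas scale by k^2.
k^2 = 4.6^2 = 21.16
New area = 36 * 21.16
New area = 761.76
761.76 in^2


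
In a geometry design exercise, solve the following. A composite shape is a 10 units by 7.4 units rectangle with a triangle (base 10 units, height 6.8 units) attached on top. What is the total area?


Composite shape: rectangle + triangle
Rectangle area = 10 * 7.4 = 74
Triangle area = 0.5 * 10 * 6.8 = 34
Total = 74 + 34
Total = 108
108 units^2


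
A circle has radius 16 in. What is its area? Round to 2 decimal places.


Shape: circle
Radius r = 16 in
Formula: A = pi * r^2
r^2 = 16^2 = 256
A = pi * 256
A = 804.25
804.25 in^2


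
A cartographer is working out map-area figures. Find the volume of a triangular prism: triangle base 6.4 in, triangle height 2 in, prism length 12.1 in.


Shape: triangular prism
Triangle base = 6.4 in, triangle height = 2 in, prism length L = 12.1 in
Formula: V = (1/2 * b * h_tri) * L
Cross-section area = 0.5 * 6.4 * 2 = 6.4
V = 6.4 * 12.1
V = 77.44
77.44 in^3


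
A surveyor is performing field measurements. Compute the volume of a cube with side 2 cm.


Shape: cube
Side s = 2 cm
Formula: V = s^3
V = 2 * 2 * 2
V = 4 * 2
V = 8
8 cm^3


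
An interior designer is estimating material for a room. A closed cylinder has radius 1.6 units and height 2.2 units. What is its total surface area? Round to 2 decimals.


Shape: closed cylinder
Radius r = 1.6 units, Height h = 2.2 units
Formula: SA = 2*pi*r^2 + 2*pi*r*h = 2*pi*r*(r + h)
r + h = 3.8
2 * r * (r + h) = 2 * 1.6 * 3.8 = 12.16
SA = 12.16 * pi
SA = 38.2
38.2 units^2


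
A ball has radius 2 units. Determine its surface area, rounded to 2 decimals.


Shape: sphere
Radius r = 2 units
Formula: SA = 4 * pi * r^2
r^2 = 4
SA = 4 * pi * 4
SA = 16 * pi
SA = 50.27
50.27 units^2


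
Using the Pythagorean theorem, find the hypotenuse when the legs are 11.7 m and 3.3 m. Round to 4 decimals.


Shape: right triangle
Legs a = 11.7 m, b = 3.3 m
Formula: c = sqrt(a^2 + b^2)
a^2 = 136.89, b^2 = 10.89
a^2 + b^2 = 147.78
c = sqrt(147.78)
c = 12.1565
12.1565 m


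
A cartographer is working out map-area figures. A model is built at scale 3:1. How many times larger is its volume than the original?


Linear scale factor k = 3
Rule: under a linear scaling by k, volumes scale by k^3.
k^3 = 3 * 3 * 3
k^3 = 9 * 3
k^3 = 27
Volume scales by a factor of 27.
27 (dimensionless)


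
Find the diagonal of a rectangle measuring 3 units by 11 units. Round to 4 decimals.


Shape: rectangle (diagonal via Pythagoras)
Sides: 3 units and 11 units
Formula: d = sqrt(l^2 + w^2)
l^2 = 9, w^2 = 121
l^2 + w^2 = 130
d = sqrt(130)
d = 11.4018
11.4018 units


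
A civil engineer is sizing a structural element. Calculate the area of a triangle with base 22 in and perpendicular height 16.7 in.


Shape: triangle
Base b = 22 in, Height h = 16.7 in
Formula: A = (1/2) * b * h
A = 0.5 * 22 * 16.7
A = 0.5 * 367.4
A = 183.7
183.7 in^2


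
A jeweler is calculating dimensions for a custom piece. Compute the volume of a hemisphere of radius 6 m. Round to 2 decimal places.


Shape: hemisphere (half of a sphere)
Radius r = 6 m
Formula: V = (1/2) * (4/3) * pi * r^3 = (2/3) * pi * r^3
r^3 = 216
(2/3) * 216 = 144
V = 144 * pi
V = 452.39
452.39 m^3


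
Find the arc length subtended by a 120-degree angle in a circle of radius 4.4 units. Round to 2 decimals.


Shape: circular arc
Radius r = 4.4 units, Angle = 120 degrees
Formula: L = (angle/360) * 2 * pi * r
2 * pi * r = 8.8 * pi
L = (120/360) * 8.8 * pi
L = 2.933333 * pi
L = 9.22
9.22 units


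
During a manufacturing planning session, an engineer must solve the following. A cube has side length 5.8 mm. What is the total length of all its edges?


Shape: cube
Side s = 5.8 mm
A cube has 12 edges, all equal.
Formula: total edge length = 12 * s
Total = 12 * 5.8
Total = 69.6
69.6 mm


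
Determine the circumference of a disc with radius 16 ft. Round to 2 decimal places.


Shape: circle
Radius r = 16 ft
Formula: C = 2 * pi * r
C = 2 * pi * 16
C = 32 * pi
C = 100.53
100.53 ft


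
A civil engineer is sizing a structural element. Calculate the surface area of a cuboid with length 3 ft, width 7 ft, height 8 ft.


Shape: rectangular prism
l = 3 ft, w = 7 ft, h = 8 ft
Formula: SA = 2(lw + lh + wh)
lw = 21, lh = 24, wh = 56
lw + lh + wh = 101
SA = 2 * 101
SA = 202
202 ft^2


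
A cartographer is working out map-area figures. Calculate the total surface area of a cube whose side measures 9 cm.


Shape: cube
Side s = 9 cm
A cube has 6 square faces.
Formula: SA = 6 * s^2
s^2 = 81
SA = 6 * 81
SA = 486
486 cm^2


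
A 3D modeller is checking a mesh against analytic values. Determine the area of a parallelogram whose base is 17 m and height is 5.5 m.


Shape: parallelogram
Base b = 17 m, Height h = 5.5 m
Formula: A = b * h
A = 17 * 5.5
A = 93.5
93.5 m^2


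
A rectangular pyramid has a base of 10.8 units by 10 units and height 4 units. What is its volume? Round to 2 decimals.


Shape: rectangular pyramid
Base: 10.8 units x 10 units, Height h = 4 units
Formula: V = (1/3) * base_area * h
base_area = 10.8 * 10 = 108
base_area * h = 108 * 4 = 432
V = 432 / 3
V = 144
144 units^3


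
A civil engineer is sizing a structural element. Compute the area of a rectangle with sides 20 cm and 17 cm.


Shape: rectangle
Length l = 20 cm, Width w = 17 cm
Formula: A = l * w
A = 20 * 17
A = 340
340 cm^2


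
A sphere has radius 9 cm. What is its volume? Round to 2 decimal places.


Shape: sphere
Radius r = 9 cm
Formula: V = (4/3) * pi * r^3
r^3 = 729
(4/3) * 729 = 972
V = 972 * pi
V = 3053.63
3053.63 cm^3


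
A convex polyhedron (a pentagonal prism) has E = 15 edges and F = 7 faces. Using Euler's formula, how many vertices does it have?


Polyhedron: pentagonal prism
Euler's formula for convex polyhedra: V - E + F = 2
Given: E = 15 edges and F = 7 faces
Solve for V:
V = 2 + E - F = 2 + 15 - 7 = 10
10 vertices


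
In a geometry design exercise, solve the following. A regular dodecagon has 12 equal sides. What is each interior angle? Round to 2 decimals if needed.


Shape: regular dodecagon (12 sides)
Formula: interior angle = (n - 2) * 180 / n
(n - 2) = 10
(n - 2) * 180 = 1800
angle = 1800 / 12
angle = 150
150 degrees


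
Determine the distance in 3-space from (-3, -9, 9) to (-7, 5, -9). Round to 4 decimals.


3D distance between two points
P1 = (-3, -9, 9), P2 = (-7, 5, -9)
Formula: d = sqrt((x2-x1)^2 + (y2-y1)^2 + (z2-z1)^2)
dx = -7 - -3 = -4
dy = 5 - -9 = 14
dz = -9 - 9 = -18
dx^2 + dy^2 + dz^2 = 16 + 196 + 324 = 536
d = sqrt(536)
d = 23.1517
23.1517 units


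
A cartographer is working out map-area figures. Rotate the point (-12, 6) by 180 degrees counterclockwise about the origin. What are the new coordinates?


Transformation: rotation about the origin
Original point: (-12, 6)
Rule for 180 deg: (x, y) -> (-x, -y)
Apply: (-12, 6) -> (12, -6)
(12, -6)


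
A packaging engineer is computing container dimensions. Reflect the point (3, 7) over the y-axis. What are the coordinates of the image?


Transformation: reflection
Original point: (3, 7)
Rule for reflection over the y-axis: (x, y) -> (-x, y)
Apply: (3, 7) -> (-3, 7)
(-3, 7)


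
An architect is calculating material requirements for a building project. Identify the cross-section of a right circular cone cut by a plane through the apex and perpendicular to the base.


Solid: right circular cone
Cutting plane: through the apex and perpendicular to the base
Visualize the intersection of the plane with the solid's surface.
The boundary of the cut region is a isosceles triangle.
isosceles triangle


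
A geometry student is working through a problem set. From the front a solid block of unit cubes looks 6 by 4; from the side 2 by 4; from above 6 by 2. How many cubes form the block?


Orthographic views of a solid rectangular block:
Front view 6 x 4 -> length = 6, height = 4
Side view 2 x 4 -> width = 2, height = 4 (consistent)
Top view 6 x 2 -> confirms length = 6, width = 2
The block is 6 x 2 x 4.
Total unit cubes = 6 * 2 * 4 = 48
48 unit cubes


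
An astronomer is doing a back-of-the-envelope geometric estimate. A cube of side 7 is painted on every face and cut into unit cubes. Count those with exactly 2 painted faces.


Large cube: 7 x 7 x 7, cut into unit cubes.
n = 7, so n - 2 = 5
Cubes with 2 painted faces lie along the edges, excluding corners.
A cube has 12 edges; each contributes (n - 2) = 5 such cubes.
Count = 12 * 5 = 60
60 unit cubes


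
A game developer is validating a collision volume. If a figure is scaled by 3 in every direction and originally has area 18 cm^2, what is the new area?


Linear scale factor k = 3
Original area = 18 cm^2
Rule: under a linear scaling by k, areas scale by k^2.
k^2 = 3^2 = 9
New area = 18 * 9
New area = 162
162 cm^2


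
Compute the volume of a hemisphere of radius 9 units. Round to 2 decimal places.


Shape: hemisphere (half of a sphere)
Radius r = 9 units
Formula: V = (1/2) * (4/3) * pi * r^3 = (2/3) * pi * r^3
r^3 = 729
(2/3) * 729 = 486
V = 486 * pi
V = 1526.81
1526.81 units^3


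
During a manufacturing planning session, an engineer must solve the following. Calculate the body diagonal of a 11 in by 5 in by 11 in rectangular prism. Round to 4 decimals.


Shape: rectangular box (space diagonal)
l = 11 in, w = 5 in, h = 11 in
Visualize: the diagonal of the base, then a right triangle with that diagonal and the height.
Formula: d = sqrt(l^2 + w^2 + h^2)
l^2 + w^2 + h^2 = 121 + 25 + 121 = 267
d = sqrt(267)
d = 16.3401
16.3401 in


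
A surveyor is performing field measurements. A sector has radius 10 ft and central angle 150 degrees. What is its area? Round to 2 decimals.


Shape: circular sector
Radius r = 10 ft, Angle = 150 degrees
Formula: A = (angle/360) * pi * r^2
r^2 = 100
Fraction of circle = 150/360
A = (150/360) * pi * 100
A = 41.666667 * pi
A = 130.9
130.9 ft^2


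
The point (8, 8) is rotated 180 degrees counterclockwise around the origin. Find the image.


Transformation: rotation about the origin
Original point: (8, 8)
Rule for 180 deg: (x, y) -> (-x, -y)
Apply: (8, 8) -> (-8, -8)
(-8, -8)


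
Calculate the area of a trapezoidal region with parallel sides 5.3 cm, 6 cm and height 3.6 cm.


Shape: trapezoid
Parallel sides a = 5.3 cm, b = 6 cm; Height h = 3.6 cm
Formula: A = (a + b) * h / 2
a + b = 5.3 + 6 = 11.3
A = 11.3 * 3.6 / 2
A = 40.68 / 2
A = 20.34
20.34 cm^2


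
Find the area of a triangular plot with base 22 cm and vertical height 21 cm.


Shape: triangle
Base b = 22 cm, Height h = 21 cm
Formula: A = (1/2) * b * h
A = 0.5 * 22 * 21
A = 0.5 * 462
A = 231
231 cm^2


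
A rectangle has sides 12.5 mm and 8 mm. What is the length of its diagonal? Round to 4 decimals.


Shape: rectangle (diagonal via Pythagoras)
Sides: 12.5 mm and 8 mm
Formula: d = sqrt(l^2 + w^2)
l^2 = 156.25, w^2 = 64
l^2 + w^2 = 220.25
d = sqrt(220.25)
d = 14.8408
14.8408 mm


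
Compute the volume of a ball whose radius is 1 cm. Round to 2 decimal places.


Shape: sphere
Radius r = 1 cm
Formula: V = (4/3) * pi * r^3
r^3 = 1
(4/3) * 1 = 1.333333
V = 1.333333 * pi
V = 4.19
4.19 cm^3


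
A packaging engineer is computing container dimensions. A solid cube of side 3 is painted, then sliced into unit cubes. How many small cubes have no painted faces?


Large cube: 3 x 3 x 3, cut into unit cubes.
n = 3, so n - 2 = 1
Unpainted cubes form the interior (n - 2)^3 block.
(n - 2)^3 = 1^3 = 1
1 unit cubes


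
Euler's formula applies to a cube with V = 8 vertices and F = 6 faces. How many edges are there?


Polyhedron: cube
Euler's formula for convex polyhedra: V - E + F = 2
Given: V = 8 vertices and F = 6 faces
Solve for E:
E = V + F - 2 = 8 + 6 - 2 = 12
12 edges


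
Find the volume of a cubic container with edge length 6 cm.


Shape: cube
Side s = 6 cm
Formula: V = s^3
V = 6 * 6 * 6
V = 36 * 6
V = 216
216 cm^3


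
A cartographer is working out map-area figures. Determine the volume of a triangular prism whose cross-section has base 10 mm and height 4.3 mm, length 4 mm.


Shape: triangular prism
Triangle base = 10 mm, triangle height = 4.3 mm, prism length L = 4 mm
Formula: V = (1/2 * b * h_tri) * L
Cross-section area = 0.5 * 10 * 4.3 = 21.5
V = 21.5 * 4
V = 86
86 mm^3


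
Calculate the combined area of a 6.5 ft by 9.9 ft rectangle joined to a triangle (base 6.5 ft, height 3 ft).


Composite shape: rectangle + triangle
Rectangle area = 6.5 * 9.9 = 64.35
Triangle area = 0.5 * 6.5 * 3 = 9.75
Total = 64.35 + 9.75
Total = 74.1
74.1 ft^2


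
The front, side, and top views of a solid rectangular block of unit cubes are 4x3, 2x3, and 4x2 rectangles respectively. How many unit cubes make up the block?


Orthographic views of a solid rectangular block:
Front view 4 x 3 -> length = 4, height = 3
Side view 2 x 3 -> width = 2, height = 3 (consistent)
Top view 4 x 2 -> confirms length = 4, width = 2
The block is 4 x 2 x 3.
Total unit cubes = 4 * 2 * 3 = 24
24 unit cubes


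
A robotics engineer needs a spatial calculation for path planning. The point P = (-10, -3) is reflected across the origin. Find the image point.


Transformation: reflection
Original point: (-10, -3)
Rule for reflection through the origin: (x, y) -> (-x, -y)
Apply: (-10, -3) -> (10, 3)
(10, 3)


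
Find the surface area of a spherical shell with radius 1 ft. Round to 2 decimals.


Shape: sphere
Radius r = 1 ft
Formula: SA = 4 * pi * r^2
r^2 = 1
SA = 4 * pi * 1
SA = 4 * pi
SA = 12.57
12.57 ft^2


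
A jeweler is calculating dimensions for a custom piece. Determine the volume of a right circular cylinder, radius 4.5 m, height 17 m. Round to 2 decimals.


Shape: cylinder
Radius r = 4.5 m, Height h = 17 m
Formula: V = pi * r^2 * h
r^2 = 20.25
V = pi * 20.25 * 17
V = 344.25 * pi
V = 1081.49
1081.49 m^3


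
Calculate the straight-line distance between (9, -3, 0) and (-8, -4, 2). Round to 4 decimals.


3D distance between two points
P1 = (9, -3, 0), P2 = (-8, -4, 2)
Formula: d = sqrt((x2-x1)^2 + (y2-y1)^2 + (z2-z1)^2)
dx = -8 - 9 = -17
dy = -4 - -3 = -1
dz = 2 - 0 = 2
dx^2 + dy^2 + dz^2 = 289 + 1 + 4 = 294
d = sqrt(294)
d = 17.1464
17.1464 units


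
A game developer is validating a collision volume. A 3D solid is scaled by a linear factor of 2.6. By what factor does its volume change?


Linear scale factor k = 2.6
Rule: under a linear scaling by k, volumes scale by k^3.
k^3 = 2.6 * 2.6 * 2.6
k^3 = 6.76 * 2.6
k^3 = 17.576
Volume scales by a factor of 17.576.
17.576 (dimensionless)


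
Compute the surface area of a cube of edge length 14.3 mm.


Shape: cube
Side s = 14.3 mm
A cube has 6 square faces.
Formula: SA = 6 * s^2
s^2 = 204.49
SA = 6 * 204.49
SA = 1226.94
1226.94 mm^2


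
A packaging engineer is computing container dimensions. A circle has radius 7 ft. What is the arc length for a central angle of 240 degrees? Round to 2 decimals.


Shape: circular arc
Radius r = 7 ft, Angle = 240 degrees
Formula: L = (angle/360) * 2 * pi * r
2 * pi * r = 14 * pi
L = (240/360) * 14 * pi
L = 9.333333 * pi
L = 29.32
29.32 ft


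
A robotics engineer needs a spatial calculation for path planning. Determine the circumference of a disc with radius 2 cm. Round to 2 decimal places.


Shape: circle
Radius r = 2 cm
Formula: C = 2 * pi * r
C = 2 * pi * 2
C = 4 * pi
C = 12.57
12.57 cm


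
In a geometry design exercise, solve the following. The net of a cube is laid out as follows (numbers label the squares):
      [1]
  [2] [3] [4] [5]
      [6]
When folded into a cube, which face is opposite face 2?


Net: cross layout. Take square 3 as the base (bottom).
Fold the four squares in the horizontal row up around 3: 2 -> left, 4 -> right, 5 wraps to the top.
Fold 1 and 6 up from 3: 1 -> back, 6 -> front.
Opposite pairs are therefore: (1, 6), (2, 4), (3, 5).
Face 2 is opposite face 4.
face 4


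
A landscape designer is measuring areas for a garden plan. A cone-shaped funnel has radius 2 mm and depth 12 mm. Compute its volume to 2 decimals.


Shape: cone
Radius r = 2 mm, Height h = 12 mm
Formula: V = (1/3) * pi * r^2 * h
r^2 = 4
pi * r^2 * h = pi * 4 * 12 = 48 * pi
V = 48 * pi / 3
V = 50.27
50.27 mm^3


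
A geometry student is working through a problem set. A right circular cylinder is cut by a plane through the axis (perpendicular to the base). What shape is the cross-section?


Solid: right circular cylinder
Cutting plane: through the axis (perpendicular to the base)
Visualize the intersection of the plane with the solid's surface.
The boundary of the cut region is a rectangle.
rectangle


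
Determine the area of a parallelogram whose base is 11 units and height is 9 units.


Shape: parallelogram
Base b = 11 units, Height h = 9 units
Formula: A = b * h
A = 11 * 9
A = 99
99 units^2


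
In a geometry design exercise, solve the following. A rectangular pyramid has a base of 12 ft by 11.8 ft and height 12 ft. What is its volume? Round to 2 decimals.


Shape: rectangular pyramid
Base: 12 ft x 11.8 ft, Height h = 12 ft
Formula: V = (1/3) * base_area * h
base_area = 12 * 11.8 = 141.6
base_area * h = 141.6 * 12 = 1699.2
V = 1699.2 / 3
V = 566.4
566.4 ft^3


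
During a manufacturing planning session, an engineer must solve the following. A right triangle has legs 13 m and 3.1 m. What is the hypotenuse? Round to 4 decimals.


Shape: right triangle
Legs a = 13 m, b = 3.1 m
Formula: c = sqrt(a^2 + b^2)
a^2 = 169, b^2 = 9.61
a^2 + b^2 = 178.61
c = sqrt(178.61)
c = 13.3645
13.3645 m


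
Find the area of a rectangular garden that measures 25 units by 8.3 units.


Shape: rectangle
Length l = 25 units, Width w = 8.3 units
Formula: A = l * w
A = 25 * 8.3
A = 207.5
207.5 units^2


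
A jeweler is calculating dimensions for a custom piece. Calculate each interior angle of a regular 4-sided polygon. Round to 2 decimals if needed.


Shape: regular square (4 sides)
Formula: interior angle = (n - 2) * 180 / n
(n - 2) = 2
(n - 2) * 180 = 360
angle = 360 / 4
angle = 90
90 degrees


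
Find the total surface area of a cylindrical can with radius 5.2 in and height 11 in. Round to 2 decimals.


Shape: closed cylinder
Radius r = 5.2 in, Height h = 11 in
Formula: SA = 2*pi*r^2 + 2*pi*r*h = 2*pi*r*(r + h)
r + h = 16.2
2 * r * (r + h) = 2 * 5.2 * 16.2 = 168.48
SA = 168.48 * pi
SA = 529.3
529.3 in^2


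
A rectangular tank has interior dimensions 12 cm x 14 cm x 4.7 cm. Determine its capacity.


Shape: rectangular prism
l = 12 cm, w = 14 cm, h = 4.7 cm
Formula: V = l * w * h
V = 12 * 14 * 4.7
V = 168 * 4.7
V = 789.6
789.6 cm^3


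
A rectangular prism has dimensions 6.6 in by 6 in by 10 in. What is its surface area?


Shape: rectangular prism
l = 6.6 in, w = 6 in, h = 10 in
Formula: SA = 2(lw + lh + wh)
lw = 39.6, lh = 66, wh = 60
lw + lh + wh = 165.6
SA = 2 * 165.6
SA = 331.2
331.2 in^2


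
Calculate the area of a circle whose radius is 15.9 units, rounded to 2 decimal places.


Shape: circle
Radius r = 15.9 units
Formula: A = pi * r^2
r^2 = 15.9^2 = 252.81
A = pi * 252.81
A = 794.23
794.23 units^2


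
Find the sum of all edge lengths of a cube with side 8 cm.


Shape: cube
Side s = 8 cm
A cube has 12 edges, all equal.
Formula: total edge length = 12 * s
Total = 12 * 8
Total = 96
96 cm


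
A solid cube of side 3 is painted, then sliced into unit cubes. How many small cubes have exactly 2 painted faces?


Large cube: 3 x 3 x 3, cut into unit cubes.
n = 3, so n - 2 = 1
Cubes with 2 painted faces lie along the edges, excluding corners.
A cube has 12 edges; each contributes (n - 2) = 1 such cubes.
Count = 12 * 1 = 12
12 unit cubes


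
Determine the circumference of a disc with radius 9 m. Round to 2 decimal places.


Shape: circle
Radius r = 9 m
Formula: C = 2 * pi * r
C = 2 * pi * 9
C = 18 * pi
C = 56.55
56.55 m


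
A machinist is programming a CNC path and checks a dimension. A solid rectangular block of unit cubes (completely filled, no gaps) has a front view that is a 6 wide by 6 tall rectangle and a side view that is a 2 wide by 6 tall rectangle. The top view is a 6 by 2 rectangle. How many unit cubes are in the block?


Orthographic views of a solid rectangular block:
Front view 6 x 6 -> length = 6, height = 6
Side view 2 x 6 -> width = 2, height = 6 (consistent)
Top view 6 x 2 -> confirms length = 6, width = 2
The block is 6 x 2 x 6.
Total unit cubes = 6 * 2 * 6 = 72
72 unit cubes


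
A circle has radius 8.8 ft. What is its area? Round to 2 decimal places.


Shape: circle
Radius r = 8.8 ft
Formula: A = pi * r^2
r^2 = 8.8^2 = 77.44
A = pi * 77.44
A = 243.28
243.28 ft^2


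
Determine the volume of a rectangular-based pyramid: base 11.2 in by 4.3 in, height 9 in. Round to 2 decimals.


Shape: rectangular pyramid
Base: 11.2 in x 4.3 in, Height h = 9 in
Formula: V = (1/3) * base_area * h
base_area = 11.2 * 4.3 = 48.16
base_area * h = 48.16 * 9 = 433.44
V = 433.44 / 3
V = 144.48
144.48 in^3


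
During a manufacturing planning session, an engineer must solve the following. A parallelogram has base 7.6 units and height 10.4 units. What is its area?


Shape: parallelogram
Base b = 7.6 units, Height h = 10.4 units
Formula: A = b * h
A = 7.6 * 10.4
A = 79.04
79.04 units^2


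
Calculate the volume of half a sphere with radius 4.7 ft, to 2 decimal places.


Shape: hemisphere (half of a sphere)
Radius r = 4.7 ft
Formula: V = (1/2) * (4/3) * pi * r^3 = (2/3) * pi * r^3
r^3 = 103.823
(2/3) * 103.823 = 69.215333
V = 69.215333 * pi
V = 217.45
217.45 ft^3


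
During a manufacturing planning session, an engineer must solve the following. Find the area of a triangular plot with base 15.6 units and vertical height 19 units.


Shape: triangle
Base b = 15.6 units, Height h = 19 units
Formula: A = (1/2) * b * h
A = 0.5 * 15.6 * 19
A = 0.5 * 296.4
A = 148.2
148.2 units^2


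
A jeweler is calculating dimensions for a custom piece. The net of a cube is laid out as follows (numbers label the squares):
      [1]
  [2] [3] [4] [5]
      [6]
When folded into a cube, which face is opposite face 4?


Net: cross layout. Take square 3 as the base (bottom).
Fold the four squares in the horizontal row up around 3: 2 -> left, 4 -> right, 5 wraps to the top.
Fold 1 and 6 up from 3: 1 -> back, 6 -> front.
Opposite pairs are therefore: (1, 6), (2, 4), (3, 5).
Face 4 is opposite face 2.
face 2


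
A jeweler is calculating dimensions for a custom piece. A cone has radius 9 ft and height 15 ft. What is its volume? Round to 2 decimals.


Shape: cone
Radius r = 9 ft, Height h = 15 ft
Formula: V = (1/3) * pi * r^2 * h
r^2 = 81
pi * r^2 * h = pi * 81 * 15 = 1215 * pi
V = 1215 * pi / 3
V = 1272.35
1272.35 ft^3


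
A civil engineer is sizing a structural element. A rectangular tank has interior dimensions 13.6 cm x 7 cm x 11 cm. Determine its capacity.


Shape: rectangular prism
l = 13.6 cm, w = 7 cm, h = 11 cm
Formula: V = l * w * h
V = 13.6 * 7 * 11
V = 95.2 * 11
V = 1047.2
1047.2 cm^3


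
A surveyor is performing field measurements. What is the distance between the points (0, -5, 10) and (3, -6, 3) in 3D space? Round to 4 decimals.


3D distance between two points
P1 = (0, -5, 10), P2 = (3, -6, 3)
Formula: d = sqrt((x2-x1)^2 + (y2-y1)^2 + (z2-z1)^2)
dx = 3 - 0 = 3
dy = -6 - -5 = -1
dz = 3 - 10 = -7
dx^2 + dy^2 + dz^2 = 9 + 1 + 49 = 59
d = sqrt(59)
d = 7.6811
7.6811 units


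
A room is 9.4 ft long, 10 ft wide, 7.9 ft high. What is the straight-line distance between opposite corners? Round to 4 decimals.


Shape: rectangular box (space diagonal)
l = 9.4 ft, w = 10 ft, h = 7.9 ft
Visualize: the diagonal of the base, then a right triangle with that diagonal and the height.
Formula: d = sqrt(l^2 + w^2 + h^2)
l^2 + w^2 + h^2 = 88.36 + 100 + 62.41 = 250.77
d = sqrt(250.77)
d = 15.8357
15.8357 ft


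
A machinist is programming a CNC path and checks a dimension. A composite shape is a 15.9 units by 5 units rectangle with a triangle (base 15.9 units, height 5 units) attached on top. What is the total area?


Composite shape: rectangle + triangle
Rectangle area = 15.9 * 5 = 79.5
Triangle area = 0.5 * 15.9 * 5 = 39.75
Total = 79.5 + 39.75
Total = 119.25
119.25 units^2


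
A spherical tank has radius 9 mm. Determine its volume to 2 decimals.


Shape: sphere
Radius r = 9 mm
Formula: V = (4/3) * pi * r^3
r^3 = 729
(4/3) * 729 = 972
V = 972 * pi
V = 3053.63
3053.63 mm^3


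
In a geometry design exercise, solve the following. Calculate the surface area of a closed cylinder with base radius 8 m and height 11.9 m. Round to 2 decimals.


Shape: closed cylinder
Radius r = 8 m, Height h = 11.9 m
Formula: SA = 2*pi*r^2 + 2*pi*r*h = 2*pi*r*(r + h)
r + h = 19.9
2 * r * (r + h) = 2 * 8 * 19.9 = 318.4
SA = 318.4 * pi
SA = 1000.28
1000.28 m^2


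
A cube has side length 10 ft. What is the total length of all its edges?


Shape: cube
Side s = 10 ft
A cube has 12 edges, all equal.
Formula: total edge length = 12 * s
Total = 12 * 10
Total = 120
120 ft


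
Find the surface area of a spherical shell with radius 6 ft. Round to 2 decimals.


Shape: sphere
Radius r = 6 ft
Formula: SA = 4 * pi * r^2
r^2 = 36
SA = 4 * pi * 36
SA = 144 * pi
SA = 452.39
452.39 ft^2


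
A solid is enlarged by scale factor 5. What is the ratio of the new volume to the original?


Linear scale factor k = 5
Rule: under a linear scaling by k, volumes scale by k^3.
k^3 = 5 * 5 * 5
k^3 = 25 * 5
k^3 = 125
Volume scales by a factor of 125.
125 (dimensionless)


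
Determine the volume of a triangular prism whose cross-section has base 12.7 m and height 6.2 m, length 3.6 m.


Shape: triangular prism
Triangle base = 12.7 m, triangle height = 6.2 m, prism length L = 3.6 m
Formula: V = (1/2 * b * h_tri) * L
Cross-section area = 0.5 * 12.7 * 6.2 = 39.37
V = 39.37 * 3.6
V = 141.732
141.732 m^3


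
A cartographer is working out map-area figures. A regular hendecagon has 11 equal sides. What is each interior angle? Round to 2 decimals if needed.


Shape: regular hendecagon (11 sides)
Formula: interior angle = (n - 2) * 180 / n
(n - 2) = 9
(n - 2) * 180 = 1620
angle = 1620 / 11
angle = 147.27
147.27 degrees


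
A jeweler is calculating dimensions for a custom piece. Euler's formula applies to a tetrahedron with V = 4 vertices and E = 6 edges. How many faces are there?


Polyhedron: tetrahedron
Euler's formula for convex polyhedra: V - E + F = 2
Given: V = 4 vertices and E = 6 edges
Solve for F:
F = 2 + E - V = 2 + 6 - 4 = 4
4 faces


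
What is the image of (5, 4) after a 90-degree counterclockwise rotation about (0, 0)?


Transformation: rotation about the origin
Original point: (5, 4)
Rule for 90 deg counterclockwise: (x, y) -> (-y, x)
Apply: (5, 4) -> (-4, 5)
(-4, 5)


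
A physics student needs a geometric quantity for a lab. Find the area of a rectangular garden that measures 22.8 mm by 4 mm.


Shape: rectangle
Length l = 22.8 mm, Width w = 4 mm
Formula: A = l * w
A = 22.8 * 4
A = 91.2
91.2 mm^2


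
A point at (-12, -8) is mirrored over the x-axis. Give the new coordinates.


Transformation: reflection
Original point: (-12, -8)
Rule for reflection over the x-axis: (x, y) -> (x, -y)
Apply: (-12, -8) -> (-12, 8)
(-12, 8)


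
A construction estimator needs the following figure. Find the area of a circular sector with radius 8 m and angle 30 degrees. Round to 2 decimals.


Shape: circular sector
Radius r = 8 m, Angle = 30 degrees
Formula: A = (angle/360) * pi * r^2
r^2 = 64
Fraction of circle = 30/360
A = (30/360) * pi * 64
A = 5.333333 * pi
A = 16.76
16.76 m^2


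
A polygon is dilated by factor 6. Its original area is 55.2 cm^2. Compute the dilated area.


Linear scale factor k = 6
Original area = 55.2 cm^2
Rule: under a linear scaling by k, areas scale by k^2.
k^2 = 6^2 = 36
New area = 55.2 * 36
New area = 1987.2
1987.2 cm^2


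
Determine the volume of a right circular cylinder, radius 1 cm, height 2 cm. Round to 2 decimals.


Shape: cylinder
Radius r = 1 cm, Height h = 2 cm
Formula: V = pi * r^2 * h
r^2 = 1
V = pi * 1 * 2
V = 2 * pi
V = 6.28
6.28 cm^3


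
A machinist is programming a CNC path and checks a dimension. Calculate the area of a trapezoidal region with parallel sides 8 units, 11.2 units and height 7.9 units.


Shape: trapezoid
Parallel sides a = 8 units, b = 11.2 units; Height h = 7.9 units
Formula: A = (a + b) * h / 2
a + b = 8 + 11.2 = 19.2
A = 19.2 * 7.9 / 2
A = 151.68 / 2
A = 75.84
75.84 units^2


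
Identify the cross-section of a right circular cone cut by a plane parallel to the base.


Solid: right circular cone
Cutting plane: parallel to the base
Visualize the intersection of the plane with the solid's surface.
The boundary of the cut region is a circle.
circle


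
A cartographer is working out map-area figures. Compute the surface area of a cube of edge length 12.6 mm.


Shape: cube
Side s = 12.6 mm
A cube has 6 square faces.
Formula: SA = 6 * s^2
s^2 = 158.76
SA = 6 * 158.76
SA = 952.56
952.56 mm^2


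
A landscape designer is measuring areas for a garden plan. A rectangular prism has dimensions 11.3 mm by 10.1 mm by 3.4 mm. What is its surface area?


Shape: rectangular prism
l = 11.3 mm, w = 10.1 mm, h = 3.4 mm
Formula: SA = 2(lw + lh + wh)
lw = 114.13, lh = 38.42, wh = 34.34
lw + lh + wh = 186.89
SA = 2 * 186.89
SA = 373.78
373.78 mm^2


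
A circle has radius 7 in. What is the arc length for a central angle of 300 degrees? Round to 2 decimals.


Shape: circular arc
Radius r = 7 in, Angle = 300 degrees
Formula: L = (angle/360) * 2 * pi * r
2 * pi * r = 14 * pi
L = (300/360) * 14 * pi
L = 11.666667 * pi
L = 36.65
36.65 in


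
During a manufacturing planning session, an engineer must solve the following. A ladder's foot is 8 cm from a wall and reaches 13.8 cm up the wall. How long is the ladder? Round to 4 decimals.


Shape: right triangle
Legs a = 8 cm, b = 13.8 cm
Formula: c = sqrt(a^2 + b^2)
a^2 = 64, b^2 = 190.44
a^2 + b^2 = 254.44
c = sqrt(254.44)
c = 15.9512
15.9512 cm


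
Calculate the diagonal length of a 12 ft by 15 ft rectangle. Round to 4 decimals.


Shape: rectangle (diagonal via Pythagoras)
Sides: 12 ft and 15 ft
Formula: d = sqrt(l^2 + w^2)
l^2 = 144, w^2 = 225
l^2 + w^2 = 369
d = sqrt(369)
d = 19.2094
19.2094 ft


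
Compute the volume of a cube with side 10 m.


Shape: cube
Side s = 10 m
Formula: V = s^3
V = 10 * 10 * 10
V = 100 * 10
V = 1000
1000 m^3


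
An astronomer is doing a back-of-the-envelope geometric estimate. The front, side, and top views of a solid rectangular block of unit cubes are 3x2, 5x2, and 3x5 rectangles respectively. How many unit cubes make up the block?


Orthographic views of a solid rectangular block:
Front view 3 x 2 -> length = 3, height = 2
Side view 5 x 2 -> width = 5, height = 2 (consistent)
Top view 3 x 5 -> confirms length = 3, width = 5
The block is 3 x 5 x 2.
Total unit cubes = 3 * 5 * 2 = 30
30 unit cubes


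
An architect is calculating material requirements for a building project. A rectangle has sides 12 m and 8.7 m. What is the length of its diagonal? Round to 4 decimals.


Shape: rectangle (diagonal via Pythagoras)
Sides: 12 m and 8.7 m
Formula: d = sqrt(l^2 + w^2)
l^2 = 144, w^2 = 75.69
l^2 + w^2 = 219.69
d = sqrt(219.69)
d = 14.8219
14.8219 m


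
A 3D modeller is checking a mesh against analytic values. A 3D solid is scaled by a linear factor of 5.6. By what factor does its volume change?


Linear scale factor k = 5.6
Rule: under a linear scaling by k, volumes scale by k^3.
k^3 = 5.6 * 5.6 * 5.6
k^3 = 31.36 * 5.6
k^3 = 175.616
Volume scales by a factor of 175.616.
175.616 (dimensionless)


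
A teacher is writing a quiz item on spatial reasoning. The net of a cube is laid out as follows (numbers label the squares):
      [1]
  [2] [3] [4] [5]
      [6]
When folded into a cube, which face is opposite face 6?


Net: cross layout. Take square 3 as the base (bottom).
Fold the four squares in the horizontal row up around 3: 2 -> left, 4 -> right, 5 wraps to the top.
Fold 1 and 6 up from 3: 1 -> back, 6 -> front.
Opposite pairs are therefore: (1, 6), (2, 4), (3, 5).
Face 6 is opposite face 1.
face 1


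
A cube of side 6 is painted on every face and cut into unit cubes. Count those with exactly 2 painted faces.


Large cube: 6 x 6 x 6, cut into unit cubes.
n = 6, so n - 2 = 4
Cubes with 2 painted faces lie along the edges, excluding corners.
A cube has 12 edges; each contributes (n - 2) = 4 such cubes.
Count = 12 * 4 = 48
48 unit cubes


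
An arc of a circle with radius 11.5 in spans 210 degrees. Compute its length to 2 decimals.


Shape: circular arc
Radius r = 11.5 in, Angle = 210 degrees
Formula: L = (angle/360) * 2 * pi * r
2 * pi * r = 23 * pi
L = (210/360) * 23 * pi
L = 13.416667 * pi
L = 42.15
42.15 in


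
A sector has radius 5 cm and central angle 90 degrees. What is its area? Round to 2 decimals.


Shape: circular sector
Radius r = 5 cm, Angle = 90 degrees
Formula: A = (angle/360) * pi * r^2
r^2 = 25
Fraction of circle = 90/360
A = (90/360) * pi * 25
A = 6.25 * pi
A = 19.63
19.63 cm^2


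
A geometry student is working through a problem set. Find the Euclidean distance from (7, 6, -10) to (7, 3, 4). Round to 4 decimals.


3D distance between two points
P1 = (7, 6, -10), P2 = (7, 3, 4)
Formula: d = sqrt((x2-x1)^2 + (y2-y1)^2 + (z2-z1)^2)
dx = 7 - 7 = 0
dy = 3 - 6 = -3
dz = 4 - -10 = 14
dx^2 + dy^2 + dz^2 = 0 + 9 + 196 = 205
d = sqrt(205)
d = 14.3178
14.3178 units


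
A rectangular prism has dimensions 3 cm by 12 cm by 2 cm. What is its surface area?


Shape: rectangular prism
l = 3 cm, w = 12 cm, h = 2 cm
Formula: SA = 2(lw + lh + wh)
lw = 36, lh = 6, wh = 24
lw + lh + wh = 66
SA = 2 * 66
SA = 132
132 cm^2


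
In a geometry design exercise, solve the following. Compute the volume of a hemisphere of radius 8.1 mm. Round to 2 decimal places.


Shape: hemisphere (half of a sphere)
Radius r = 8.1 mm
Formula: V = (1/2) * (4/3) * pi * r^3 = (2/3) * pi * r^3
r^3 = 531.441
(2/3) * 531.441 = 354.294
V = 354.294 * pi
V = 1113.05
1113.05 mm^3


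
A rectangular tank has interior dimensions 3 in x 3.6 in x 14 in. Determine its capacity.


Shape: rectangular prism
l = 3 in, w = 3.6 in, h = 14 in
Formula: V = l * w * h
V = 3 * 3.6 * 14
V = 10.8 * 14
V = 151.2
151.2 in^3


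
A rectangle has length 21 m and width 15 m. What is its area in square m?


Shape: rectangle
Length l = 21 m, Width w = 15 m
Formula: A = l * w
A = 21 * 15
A = 315
315 m^2


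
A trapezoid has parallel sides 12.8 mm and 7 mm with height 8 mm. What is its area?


Shape: trapezoid
Parallel sides a = 12.8 mm, b = 7 mm; Height h = 8 mm
Formula: A = (a + b) * h / 2
a + b = 12.8 + 7 = 19.8
A = 19.8 * 8 / 2
A = 158.4 / 2
A = 79.2
79.2 mm^2


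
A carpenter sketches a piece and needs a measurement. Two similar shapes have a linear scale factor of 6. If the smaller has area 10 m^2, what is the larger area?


Linear scale factor k = 6
Original area = 10 m^2
Rule: under a linear scaling by k, areas scale by k^2.
k^2 = 6^2 = 36
New area = 10 * 36
New area = 360
360 m^2


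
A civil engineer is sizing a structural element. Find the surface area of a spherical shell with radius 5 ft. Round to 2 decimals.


Shape: sphere
Radius r = 5 ft
Formula: SA = 4 * pi * r^2
r^2 = 25
SA = 4 * pi * 25
SA = 100 * pi
SA = 314.16
314.16 ft^2


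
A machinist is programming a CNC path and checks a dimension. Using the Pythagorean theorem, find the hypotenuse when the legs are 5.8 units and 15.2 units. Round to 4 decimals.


Shape: right triangle
Legs a = 5.8 units, b = 15.2 units
Formula: c = sqrt(a^2 + b^2)
a^2 = 33.64, b^2 = 231.04
a^2 + b^2 = 264.68
c = sqrt(264.68)
c = 16.269
16.269 units


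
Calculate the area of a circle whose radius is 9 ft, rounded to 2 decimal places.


Shape: circle
Radius r = 9 ft
Formula: A = pi * r^2
r^2 = 9^2 = 81
A = pi * 81
A = 254.47
254.47 ft^2


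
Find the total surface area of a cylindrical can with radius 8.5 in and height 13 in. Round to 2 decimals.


Shape: closed cylinder
Radius r = 8.5 in, Height h = 13 in
Formula: SA = 2*pi*r^2 + 2*pi*r*h = 2*pi*r*(r + h)
r + h = 21.5
2 * r * (r + h) = 2 * 8.5 * 21.5 = 365.5
SA = 365.5 * pi
SA = 1148.25
1148.25 in^2


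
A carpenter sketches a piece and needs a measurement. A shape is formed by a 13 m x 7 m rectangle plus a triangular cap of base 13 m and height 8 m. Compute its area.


Composite shape: rectangle + triangle
Rectangle area = 13 * 7 = 91
Triangle area = 0.5 * 13 * 8 = 52
Total = 91 + 52
Total = 143
143 m^2


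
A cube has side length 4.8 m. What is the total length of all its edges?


Shape: cube
Side s = 4.8 m
A cube has 12 edges, all equal.
Formula: total edge length = 12 * s
Total = 12 * 4.8
Total = 57.6
57.6 m


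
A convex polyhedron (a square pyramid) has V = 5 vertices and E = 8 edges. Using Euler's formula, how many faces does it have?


Polyhedron: square pyramid
Euler's formula for convex polyhedra: V - E + F = 2
Given: V = 5 vertices and E = 8 edges
Solve for F:
F = 2 + E - V = 2 + 8 - 5 = 5
5 faces


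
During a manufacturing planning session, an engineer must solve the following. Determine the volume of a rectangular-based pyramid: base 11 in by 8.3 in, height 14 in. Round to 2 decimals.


Shape: rectangular pyramid
Base: 11 in x 8.3 in, Height h = 14 in
Formula: V = (1/3) * base_area * h
base_area = 11 * 8.3 = 91.3
base_area * h = 91.3 * 14 = 1278.2
V = 1278.2 / 3
V = 426.07
426.07 in^3
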